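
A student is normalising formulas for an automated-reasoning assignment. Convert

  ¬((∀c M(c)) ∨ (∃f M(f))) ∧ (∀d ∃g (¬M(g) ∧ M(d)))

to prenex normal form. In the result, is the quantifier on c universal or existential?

existential

Drive negations inward (¬∀x A ≡ ∃x ¬A, ¬∃x A ≡ ∀x ¬A, De Morgan for ∧/∨):
  (∃c ¬M(c)) ∧ (∀f ¬M(f)) ∧ (∀d ∃g (¬M(g) ∧ M(d)))
Finally move all quantifiers to the prefix:
  ∃c ∀f ∀d ∃g (¬M(c) ∧ ¬M(f) ∧ ¬M(g) ∧ M(d))
The quantifier ∀c sits under an odd number of negations, so it flips to ∃c.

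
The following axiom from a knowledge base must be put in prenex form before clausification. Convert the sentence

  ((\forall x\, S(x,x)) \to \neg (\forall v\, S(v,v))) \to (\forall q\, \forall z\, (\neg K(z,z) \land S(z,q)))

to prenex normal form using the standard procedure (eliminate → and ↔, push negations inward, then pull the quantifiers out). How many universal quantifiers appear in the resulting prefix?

Rewrite implications/biconditionals: A → B as ¬A ∨ B.
  \neg (\neg (\forall x\, S(x,x)) \lor \neg (\forall v\, S(v,v))) \lor (\forall q\, \forall z\, (\neg K(z,z) \land S(z,q)))
Push ¬ through the quantifiers and connectives to reach negation normal form:
  (\forall x\, S(x,x)) \land (\forall v\, S(v,v)) \lor (\forall q\, \forall z\, (\neg K(z,z) \land S(z,q)))
Extract every quantifier outward, since the variables are now distinct and don't occur free across branches:
  \forall x\, \forall v\, \forall q\, \forall z\, (S(x,x) \land S(v,v) \lor \neg K(z,z) \land S(z,q))
The prefix is \forall x \forall v \forall q \forall z: 4 universal, 0 existential.

4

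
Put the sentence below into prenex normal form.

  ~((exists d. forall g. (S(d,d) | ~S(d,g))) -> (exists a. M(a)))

Eliminate → and ↔ using ¬ and ∨.
  ~(~(exists d. forall g. (S(d,d) | ~S(d,g))) | (exists a. M(a)))
Drive negations inward (¬∀x A ≡ ∃x ¬A, ¬∃x A ≡ ∀x ¬A, De Morgan for ∧/∨):
  (exists d. forall g. (S(d,d) | ~S(d,g))) & (forall a. ~M(a))
All bound variables are already distinct, so no renaming is needed.
Extract every quantifier outward, since the variables are now distinct and don't occur free across branches:
  exists d. forall g. forall a. ((S(d,d) | ~S(d,g)) & ~M(a))

exists d. forall g. forall a. ((S(d,d) | ~S(d,g)) & ~M(a))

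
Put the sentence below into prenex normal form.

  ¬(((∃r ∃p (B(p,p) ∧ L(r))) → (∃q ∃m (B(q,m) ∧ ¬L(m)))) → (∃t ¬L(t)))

∀r ∀p ∃q ∃m ∀t ((¬B(p,p) ∨ ¬L(r) ∨ B(q,m) ∧ ¬L(m)) ∧ L(t))

Eliminate → and ↔ using ¬ and ∨.
  ¬(¬(¬(∃r ∃p (B(p,p) ∧ L(r))) ∨ (∃q ∃m (B(q,m) ∧ ¬L(m)))) ∨ (∃t ¬L(t)))
Drive negations inward (¬∀x A ≡ ∃x ¬A, ¬∃x A ≡ ∀x ¬A, De Morgan for ∧/∨):
  ((∀r ∀p (¬B(p,p) ∨ ¬L(r))) ∨ (∃q ∃m (B(q,m) ∧ ¬L(m)))) ∧ (∀t L(t))
Finally move all quantifiers to the prefix:
  ∀r ∀p ∃q ∃m ∀t ((¬B(p,p) ∨ ¬L(r) ∨ B(q,m) ∧ ¬L(m)) ∧ L(t))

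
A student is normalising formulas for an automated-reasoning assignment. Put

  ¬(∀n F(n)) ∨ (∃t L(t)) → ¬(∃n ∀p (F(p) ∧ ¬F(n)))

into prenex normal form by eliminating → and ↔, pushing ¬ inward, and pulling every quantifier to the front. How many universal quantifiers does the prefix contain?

Eliminate → and ↔ using ¬ and ∨.
  ¬(¬(∀n F(n)) ∨ (∃t L(t))) ∨ ¬(∃n ∀p (F(p) ∧ ¬F(n)))
Push ¬ through the quantifiers and connectives to reach negation normal form:
  (∀n F(n)) ∧ (∀t ¬L(t)) ∨ (∀n ∃p (¬F(p) ∨ F(n)))
Standardize variables apart so no two quantifiers bind the same name: n↦a.
  (∀n F(n)) ∧ (∀t ¬L(t)) ∨ (∀a ∃p (¬F(p) ∨ F(a)))
Extract every quantifier outward, since the variables are now distinct and don't occur free across branches:
  ∀n ∀t ∀a ∃p (F(n) ∧ ¬L(t) ∨ ¬F(p) ∨ F(a))
The prefix is ∀n ∀t ∀a ∃p: 3 universal, 1 existential.

3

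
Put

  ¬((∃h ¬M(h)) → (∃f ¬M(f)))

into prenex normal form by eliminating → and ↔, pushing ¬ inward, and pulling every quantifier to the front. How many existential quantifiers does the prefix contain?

1

First replace A → B with ¬A ∨ B.
  ¬(¬(∃h ¬M(h)) ∨ (∃f ¬M(f)))
Push ¬ through the quantifiers and connectives to reach negation normal form:
  (∃h ¬M(h)) ∧ (∀f M(f))
All bound variables are already distinct, so no renaming is needed.
Pull the quantifiers to the front (each side's bound variable is not free in the other side):
  ∃h ∀f (¬M(h) ∧ M(f))
The prefix is ∃h ∀f: 1 universal, 1 existential.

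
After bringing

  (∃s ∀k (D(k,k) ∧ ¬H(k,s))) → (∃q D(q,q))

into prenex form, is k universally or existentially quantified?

First replace A → B with ¬A ∨ B.
  ¬(∃s ∀k (D(k,k) ∧ ¬H(k,s))) ∨ (∃q D(q,q))
Move each ¬ inward, flipping quantifiers it crosses:
  (∀s ∃k (¬D(k,k) ∨ H(k,s))) ∨ (∃q D(q,q))
Finally move all quantifiers to the prefix:
  ∀s ∃k ∃q (¬D(k,k) ∨ H(k,s) ∨ D(q,q))
The quantifier ∀k sits under an odd number of negations (counting the antecedent side of each →), so it flips to ∃k.

existential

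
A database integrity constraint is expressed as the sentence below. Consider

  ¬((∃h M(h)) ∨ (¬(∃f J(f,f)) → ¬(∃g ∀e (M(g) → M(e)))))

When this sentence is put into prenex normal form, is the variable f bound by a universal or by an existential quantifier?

universal

Eliminate → and ↔ using ¬ and ∨.
  ¬((∃h M(h)) ∨ ¬¬(∃f J(f,f)) ∨ ¬(∃g ∀e (¬M(g) ∨ M(e))))
Move each ¬ inward, flipping quantifiers it crosses:
  (∀h ¬M(h)) ∧ (∀f ¬J(f,f)) ∧ (∃g ∀e (¬M(g) ∨ M(e)))
All bound variables are already distinct, so no renaming is needed.
Finally move all quantifiers to the prefix:
  ∀h ∀f ∃g ∀e (¬M(h) ∧ ¬J(f,f) ∧ (¬M(g) ∨ M(e)))
The quantifier ∃f sits under an odd number of negations (counting the antecedent side of each →), so it flips to ∀f.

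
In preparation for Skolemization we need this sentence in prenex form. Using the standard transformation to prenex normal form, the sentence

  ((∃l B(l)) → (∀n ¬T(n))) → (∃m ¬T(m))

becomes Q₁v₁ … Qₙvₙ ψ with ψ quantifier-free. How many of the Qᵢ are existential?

3

First replace A → B with ¬A ∨ B.
  ¬(¬(∃l B(l)) ∨ (∀n ¬T(n))) ∨ (∃m ¬T(m))
Drive negations inward (¬∀x A ≡ ∃x ¬A, ¬∃x A ≡ ∀x ¬A, De Morgan for ∧/∨):
  (∃l B(l)) ∧ (∃n T(n)) ∨ (∃m ¬T(m))
Finally move all quantifiers to the prefix:
  ∃l ∃n ∃m (B(l) ∧ T(n) ∨ ¬T(m))
The prefix is ∃l ∃n ∃m: 0 universal, 3 existential.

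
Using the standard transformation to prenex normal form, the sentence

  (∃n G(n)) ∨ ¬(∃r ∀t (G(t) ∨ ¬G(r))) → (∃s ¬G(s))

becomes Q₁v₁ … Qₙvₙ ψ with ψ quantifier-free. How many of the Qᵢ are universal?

Eliminate → and ↔ using ¬ and ∨.
  ¬((∃n G(n)) ∨ ¬(∃r ∀t (G(t) ∨ ¬G(r)))) ∨ (∃s ¬G(s))
Drive negations inward (¬∀x A ≡ ∃x ¬A, ¬∃x A ≡ ∀x ¬A, De Morgan for ∧/∨):
  (∀n ¬G(n)) ∧ (∃r ∀t (G(t) ∨ ¬G(r))) ∨ (∃s ¬G(s))
Extract every quantifier outward, since the variables are now distinct and don't occur free across branches:
  ∀n ∃r ∀t ∃s (¬G(n) ∧ (G(t) ∨ ¬G(r)) ∨ ¬G(s))
The prefix is ∀n ∃r ∀t ∃s: 2 universal, 2 existential.

2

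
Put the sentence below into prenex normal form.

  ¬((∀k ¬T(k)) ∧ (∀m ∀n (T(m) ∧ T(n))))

Move each ¬ inward, flipping quantifiers it crosses:
  (∃k T(k)) ∨ (∃m ∃n (¬T(m) ∨ ¬T(n)))
Extract every quantifier outward, since the variables are now distinct and don't occur free across branches:
  ∃k ∃m ∃n (T(k) ∨ ¬T(m) ∨ ¬T(n))

∃k ∃m ∃n (T(k) ∨ ¬T(m) ∨ ¬T(n))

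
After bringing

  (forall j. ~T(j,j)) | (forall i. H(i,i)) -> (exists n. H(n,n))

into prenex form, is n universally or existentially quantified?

existential

Eliminate → and ↔ using ¬ and ∨.
  ~((forall j. ~T(j,j)) | (forall i. H(i,i))) | (exists n. H(n,n))
Push ¬ through the quantifiers and connectives to reach negation normal form:
  (exists j. T(j,j)) & (exists i. ~H(i,i)) | (exists n. H(n,n))
All bound variables are already distinct, so no renaming is needed.
Pull the quantifiers to the front (each side's bound variable is not free in the other side):
  exists j. exists i. exists n. (T(j,j) & ~H(i,i) | H(n,n))
The quantifier exists n sits under an even number of negations (counting the antecedent side of each →), so it remains existential.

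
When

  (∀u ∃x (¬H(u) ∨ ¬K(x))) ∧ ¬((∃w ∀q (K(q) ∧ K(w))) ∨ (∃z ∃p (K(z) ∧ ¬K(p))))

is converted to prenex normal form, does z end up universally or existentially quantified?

Drive negations inward (¬∀x A ≡ ∃x ¬A, ¬∃x A ≡ ∀x ¬A, De Morgan for ∧/∨):
  (∀u ∃x (¬H(u) ∨ ¬K(x))) ∧ (∀w ∃q (¬K(q) ∨ ¬K(w))) ∧ (∀z ∀p (¬K(z) ∨ K(p)))
All bound variables are already distinct, so no renaming is needed.
Extract every quantifier outward, since the variables are now distinct and don't occur free across branches:
  ∀u ∃x ∀w ∃q ∀z ∀p ((¬H(u) ∨ ¬K(x)) ∧ (¬K(q) ∨ ¬K(w)) ∧ (¬K(z) ∨ K(p)))
The quantifier ∃z sits under an odd number of negations, so it flips to ∀z.

universal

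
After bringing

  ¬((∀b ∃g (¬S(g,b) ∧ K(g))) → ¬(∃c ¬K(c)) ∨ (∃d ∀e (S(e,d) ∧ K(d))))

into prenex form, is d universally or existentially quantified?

Eliminate → and ↔ using ¬ and ∨.
  ¬(¬(∀b ∃g (¬S(g,b) ∧ K(g))) ∨ ¬(∃c ¬K(c)) ∨ (∃d ∀e (S(e,d) ∧ K(d))))
Move each ¬ inward, flipping quantifiers it crosses:
  (∀b ∃g (¬S(g,b) ∧ K(g))) ∧ (∃c ¬K(c)) ∧ (∀d ∃e (¬S(e,d) ∨ ¬K(d)))
All bound variables are already distinct, so no renaming is needed.
Extract every quantifier outward, since the variables are now distinct and don't occur free across branches:
  ∀b ∃g ∃c ∀d ∃e (¬S(g,b) ∧ K(g) ∧ ¬K(c) ∧ (¬S(e,d) ∨ ¬K(d)))
The quantifier ∃d sits under an odd number of negations (counting the antecedent side of each →), so it flips to ∀d.

universal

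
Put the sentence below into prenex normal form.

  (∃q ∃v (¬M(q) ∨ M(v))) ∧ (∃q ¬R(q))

Give each quantifier a distinct variable: q↦u.
  (∃q ∃v (¬M(q) ∨ M(v))) ∧ (∃u ¬R(u))
Pull the quantifiers to the front (each side's bound variable is not free in the other side):
  ∃q ∃v ∃u ((¬M(q) ∨ M(v)) ∧ ¬R(u))

∃q ∃v ∃u ((¬M(q) ∨ M(v)) ∧ ¬R(u))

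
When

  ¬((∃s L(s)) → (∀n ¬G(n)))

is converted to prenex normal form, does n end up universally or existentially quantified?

Rewrite implications/biconditionals: A → B as ¬A ∨ B.
  ¬(¬(∃s L(s)) ∨ (∀n ¬G(n)))
Drive negations inward (¬∀x A ≡ ∃x ¬A, ¬∃x A ≡ ∀x ¬A, De Morgan for ∧/∨):
  (∃s L(s)) ∧ (∃n G(n))
Extract every quantifier outward, since the variables are now distinct and don't occur free across branches:
  ∃s ∃n (L(s) ∧ G(n))
The quantifier ∀n sits under an odd number of negations (counting the antecedent side of each →), so it flips to ∃n.

existential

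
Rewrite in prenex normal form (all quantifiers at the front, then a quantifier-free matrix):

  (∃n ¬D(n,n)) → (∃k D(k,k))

First replace A → B with ¬A ∨ B.
  ¬(∃n ¬D(n,n)) ∨ (∃k D(k,k))
Drive negations inward (¬∀x A ≡ ∃x ¬A, ¬∃x A ≡ ∀x ¬A, De Morgan for ∧/∨):
  (∀n D(n,n)) ∨ (∃k D(k,k))
All bound variables are already distinct, so no renaming is needed.
Pull the quantifiers to the front (each side's bound variable is not free in the other side):
  ∀n ∃k (D(n,n) ∨ D(k,k))

∀n ∃k (D(n,n) ∨ D(k,k))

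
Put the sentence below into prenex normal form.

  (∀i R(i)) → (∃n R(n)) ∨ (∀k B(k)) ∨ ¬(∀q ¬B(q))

∃i ∃n ∀k ∃q (¬R(i) ∨ R(n) ∨ B(k) ∨ B(q))

Rewrite implications/biconditionals: A → B as ¬A ∨ B.
  ¬(∀i R(i)) ∨ (∃n R(n)) ∨ (∀k B(k)) ∨ ¬(∀q ¬B(q))
Move each ¬ inward, flipping quantifiers it crosses:
  (∃i ¬R(i)) ∨ (∃n R(n)) ∨ (∀k B(k)) ∨ (∃q B(q))
All bound variables are already distinct, so no renaming is needed.
Finally move all quantifiers to the prefix:
  ∃i ∃n ∀k ∃q (¬R(i) ∨ R(n) ∨ B(k) ∨ B(q))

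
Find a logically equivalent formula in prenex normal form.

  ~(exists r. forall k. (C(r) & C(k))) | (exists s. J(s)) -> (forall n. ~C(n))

exists r. forall k. forall s. forall n. (C(r) & C(k) & ~J(s) | ~C(n))

Rewrite implications/biconditionals: A → B as ¬A ∨ B.
  ~(~(exists r. forall k. (C(r) & C(k))) | (exists s. J(s))) | (forall n. ~C(n))
Push ¬ through the quantifiers and connectives to reach negation normal form:
  (exists r. forall k. (C(r) & C(k))) & (forall s. ~J(s)) | (forall n. ~C(n))
All bound variables are already distinct, so no renaming is needed.
Extract every quantifier outward, since the variables are now distinct and don't occur free across branches:
  exists r. forall k. forall s. forall n. (C(r) & C(k) & ~J(s) | ~C(n))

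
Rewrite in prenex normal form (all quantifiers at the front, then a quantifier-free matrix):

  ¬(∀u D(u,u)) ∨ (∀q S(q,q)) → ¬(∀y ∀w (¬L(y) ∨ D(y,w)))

∀u ∃q ∃y ∃w (D(u,u) ∧ ¬S(q,q) ∨ L(y) ∧ ¬D(y,w))

Rewrite implications/biconditionals: A → B as ¬A ∨ B.
  ¬(¬(∀u D(u,u)) ∨ (∀q S(q,q))) ∨ ¬(∀y ∀w (¬L(y) ∨ D(y,w)))
Drive negations inward (¬∀x A ≡ ∃x ¬A, ¬∃x A ≡ ∀x ¬A, De Morgan for ∧/∨):
  (∀u D(u,u)) ∧ (∃q ¬S(q,q)) ∨ (∃y ∃w (L(y) ∧ ¬D(y,w)))
All bound variables are already distinct, so no renaming is needed.
Extract every quantifier outward, since the variables are now distinct and don't occur free across branches:
  ∀u ∃q ∃y ∃w (D(u,u) ∧ ¬S(q,q) ∨ L(y) ∧ ¬D(y,w))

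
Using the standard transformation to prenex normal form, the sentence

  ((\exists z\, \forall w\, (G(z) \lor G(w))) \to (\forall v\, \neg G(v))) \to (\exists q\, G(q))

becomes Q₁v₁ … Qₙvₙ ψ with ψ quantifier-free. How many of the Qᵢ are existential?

3

First replace A → B with ¬A ∨ B.
  \neg (\neg (\exists z\, \forall w\, (G(z) \lor G(w))) \lor (\forall v\, \neg G(v))) \lor (\exists q\, G(q))
Move each ¬ inward, flipping quantifiers it crosses:
  (\exists z\, \forall w\, (G(z) \lor G(w))) \land (\exists v\, G(v)) \lor (\exists q\, G(q))
Pull the quantifiers to the front (each side's bound variable is not free in the other side):
  \exists z\, \forall w\, \exists v\, \exists q\, ((G(z) \lor G(w)) \land G(v) \lor G(q))
The prefix is \exists z \forall w \exists v \exists q: 1 universal, 3 existential.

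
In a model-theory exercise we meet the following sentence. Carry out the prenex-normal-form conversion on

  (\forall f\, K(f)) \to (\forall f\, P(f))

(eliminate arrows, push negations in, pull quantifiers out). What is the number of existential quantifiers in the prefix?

First replace A → B with ¬A ∨ B.
  \neg (\forall f\, K(f)) \lor (\forall f\, P(f))
Push ¬ through the quantifiers and connectives to reach negation normal form:
  (\exists f\, \neg K(f)) \lor (\forall f\, P(f))
Standardize variables apart so no two quantifiers bind the same name: f↦z.
  (\exists f\, \neg K(f)) \lor (\forall z\, P(z))
Pull the quantifiers to the front (each side's bound variable is not free in the other side):
  \exists f\, \forall z\, (\neg K(f) \lor P(z))
The prefix is \exists f \forall z: 1 universal, 1 existential.

1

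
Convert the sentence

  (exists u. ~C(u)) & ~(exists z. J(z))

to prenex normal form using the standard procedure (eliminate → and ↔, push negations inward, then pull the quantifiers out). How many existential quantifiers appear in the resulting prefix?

Move each ¬ inward, flipping quantifiers it crosses:
  (exists u. ~C(u)) & (forall z. ~J(z))
Extract every quantifier outward, since the variables are now distinct and don't occur free across branches:
  exists u. forall z. (~C(u) & ~J(z))
The prefix is exists u forall z: 1 universal, 1 existential.

1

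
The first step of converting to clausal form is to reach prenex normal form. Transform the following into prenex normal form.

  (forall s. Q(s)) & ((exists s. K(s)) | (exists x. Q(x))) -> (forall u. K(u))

First replace A → B with ¬A ∨ B.
  ~((forall s. Q(s)) & ((exists s. K(s)) | (exists x. Q(x)))) | (forall u. K(u))
Drive negations inward (¬∀x A ≡ ∃x ¬A, ¬∃x A ≡ ∀x ¬A, De Morgan for ∧/∨):
  (exists s. ~Q(s)) | (forall s. ~K(s)) & (forall x. ~Q(x)) | (forall u. K(u))
Give each quantifier a distinct variable: s↦x1.
  (exists s. ~Q(s)) | (forall x1. ~K(x1)) & (forall x. ~Q(x)) | (forall u. K(u))
Extract every quantifier outward, since the variables are now distinct and don't occur free across branches:
  exists s. forall x1. forall x. forall u. (~Q(s) | ~K(x1) & ~Q(x) | K(u))

exists s. forall x1. forall x. forall u. (~Q(s) | ~K(x1) & ~Q(x) | K(u))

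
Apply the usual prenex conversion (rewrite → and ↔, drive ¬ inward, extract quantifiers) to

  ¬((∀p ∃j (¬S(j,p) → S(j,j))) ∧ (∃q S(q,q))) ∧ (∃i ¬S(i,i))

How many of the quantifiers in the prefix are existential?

Eliminate → and ↔ using ¬ and ∨.
  ¬((∀p ∃j (¬¬S(j,p) ∨ S(j,j))) ∧ (∃q S(q,q))) ∧ (∃i ¬S(i,i))
Drive negations inward (¬∀x A ≡ ∃x ¬A, ¬∃x A ≡ ∀x ¬A, De Morgan for ∧/∨):
  ((∃p ∀j (¬S(j,p) ∧ ¬S(j,j))) ∨ (∀q ¬S(q,q))) ∧ (∃i ¬S(i,i))
All bound variables are already distinct, so no renaming is needed.
Pull the quantifiers to the front (each side's bound variable is not free in the other side):
  ∃p ∀j ∀q ∃i ((¬S(j,p) ∧ ¬S(j,j) ∨ ¬S(q,q)) ∧ ¬S(i,i))
The prefix is ∃p ∀j ∀q ∃i: 2 universal, 2 existential.

2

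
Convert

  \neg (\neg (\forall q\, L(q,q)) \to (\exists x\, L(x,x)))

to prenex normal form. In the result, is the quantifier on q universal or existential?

existential

Eliminate → and ↔ using ¬ and ∨.
  \neg (\neg \neg (\forall q\, L(q,q)) \lor (\exists x\, L(x,x)))
Push ¬ through the quantifiers and connectives to reach negation normal form:
  (\exists q\, \neg L(q,q)) \land (\forall x\, \neg L(x,x))
All bound variables are already distinct, so no renaming is needed.
Pull the quantifiers to the front (each side's bound variable is not free in the other side):
  \exists q\, \forall x\, (\neg L(q,q) \land \neg L(x,x))
The quantifier \forall q sits under an odd number of negations (counting the antecedent side of each →), so it flips to \exists q.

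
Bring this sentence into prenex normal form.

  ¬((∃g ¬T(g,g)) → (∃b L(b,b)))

Eliminate → and ↔ using ¬ and ∨.
  ¬(¬(∃g ¬T(g,g)) ∨ (∃b L(b,b)))
Move each ¬ inward, flipping quantifiers it crosses:
  (∃g ¬T(g,g)) ∧ (∀b ¬L(b,b))
All bound variables are already distinct, so no renaming is needed.
Extract every quantifier outward, since the variables are now distinct and don't occur free across branches:
  ∃g ∀b (¬T(g,g) ∧ ¬L(b,b))

∃g ∀b (¬T(g,g) ∧ ¬L(b,b))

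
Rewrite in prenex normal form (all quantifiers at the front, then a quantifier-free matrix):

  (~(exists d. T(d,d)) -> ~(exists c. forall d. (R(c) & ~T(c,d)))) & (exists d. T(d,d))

Eliminate → and ↔ using ¬ and ∨.
  (~~(exists d. T(d,d)) | ~(exists c. forall d. (R(c) & ~T(c,d)))) & (exists d. T(d,d))
Drive negations inward (¬∀x A ≡ ∃x ¬A, ¬∃x A ≡ ∀x ¬A, De Morgan for ∧/∨):
  ((exists d. T(d,d)) | (forall c. exists d. (~R(c) | T(c,d)))) & (exists d. T(d,d))
Standardize variables apart so no two quantifiers bind the same name: d↦u1, d↦u.
  ((exists d. T(d,d)) | (forall c. exists u1. (~R(c) | T(c,u1)))) & (exists u. T(u,u))
Finally move all quantifiers to the prefix:
  exists d. forall c. exists u1. exists u. ((T(d,d) | ~R(c) | T(c,u1)) & T(u,u))

exists d. forall c. exists u1. exists u. ((T(d,d) | ~R(c) | T(c,u1)) & T(u,u))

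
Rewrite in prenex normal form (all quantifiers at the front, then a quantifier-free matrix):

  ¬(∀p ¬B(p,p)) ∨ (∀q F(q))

Push ¬ through the quantifiers and connectives to reach negation normal form:
  (∃p B(p,p)) ∨ (∀q F(q))
Finally move all quantifiers to the prefix:
  ∃p ∀q (B(p,p) ∨ F(q))

∃p ∀q (B(p,p) ∨ F(q))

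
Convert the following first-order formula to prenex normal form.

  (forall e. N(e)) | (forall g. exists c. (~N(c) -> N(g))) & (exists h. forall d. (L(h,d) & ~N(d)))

Eliminate → and ↔ using ¬ and ∨.
  (forall e. N(e)) | (forall g. exists c. (~~N(c) | N(g))) & (exists h. forall d. (L(h,d) & ~N(d)))
Drive negations inward (¬∀x A ≡ ∃x ¬A, ¬∃x A ≡ ∀x ¬A, De Morgan for ∧/∨):
  (forall e. N(e)) | (forall g. exists c. (N(c) | N(g))) & (exists h. forall d. (L(h,d) & ~N(d)))
All bound variables are already distinct, so no renaming is needed.
Extract every quantifier outward, since the variables are now distinct and don't occur free across branches:
  forall e. forall g. exists c. exists h. forall d. (N(e) | (N(c) | N(g)) & L(h,d) & ~N(d))

forall e. forall g. exists c. exists h. forall d. (N(e) | (N(c) | N(g)) & L(h,d) & ~N(d))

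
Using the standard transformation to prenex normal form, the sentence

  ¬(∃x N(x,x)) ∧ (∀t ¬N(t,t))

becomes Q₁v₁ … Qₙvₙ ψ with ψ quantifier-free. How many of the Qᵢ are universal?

Push ¬ through the quantifiers and connectives to reach negation normal form:
  (∀x ¬N(x,x)) ∧ (∀t ¬N(t,t))
All bound variables are already distinct, so no renaming is needed.
Pull the quantifiers to the front (each side's bound variable is not free in the other side):
  ∀x ∀t (¬N(x,x) ∧ ¬N(t,t))
The prefix is ∀x ∀t: 2 universal, 0 existential.

2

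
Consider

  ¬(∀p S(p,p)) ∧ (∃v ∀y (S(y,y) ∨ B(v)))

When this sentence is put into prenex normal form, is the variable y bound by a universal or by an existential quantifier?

Move each ¬ inward, flipping quantifiers it crosses:
  (∃p ¬S(p,p)) ∧ (∃v ∀y (S(y,y) ∨ B(v)))
All bound variables are already distinct, so no renaming is needed.
Finally move all quantifiers to the prefix:
  ∃p ∃v ∀y (¬S(p,p) ∧ (S(y,y) ∨ B(v)))
The quantifier ∀y sits under an even number of negations, so it remains universal.

universal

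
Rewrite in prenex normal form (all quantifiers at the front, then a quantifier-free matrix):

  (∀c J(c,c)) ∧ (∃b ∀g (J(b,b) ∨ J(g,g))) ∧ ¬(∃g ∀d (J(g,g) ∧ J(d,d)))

Drive negations inward (¬∀x A ≡ ∃x ¬A, ¬∃x A ≡ ∀x ¬A, De Morgan for ∧/∨):
  (∀c J(c,c)) ∧ (∃b ∀g (J(b,b) ∨ J(g,g))) ∧ (∀g ∃d (¬J(g,g) ∨ ¬J(d,d)))
Standardize variables apart so no two quantifiers bind the same name: g↦a.
  (∀c J(c,c)) ∧ (∃b ∀g (J(b,b) ∨ J(g,g))) ∧ (∀a ∃d (¬J(a,a) ∨ ¬J(d,d)))
Extract every quantifier outward, since the variables are now distinct and don't occur free across branches:
  ∀c ∃b ∀g ∀a ∃d (J(c,c) ∧ (J(b,b) ∨ J(g,g)) ∧ (¬J(a,a) ∨ ¬J(d,d)))

∀c ∃b ∀g ∀a ∃d (J(c,c) ∧ (J(b,b) ∨ J(g,g)) ∧ (¬J(a,a) ∨ ¬J(d,d)))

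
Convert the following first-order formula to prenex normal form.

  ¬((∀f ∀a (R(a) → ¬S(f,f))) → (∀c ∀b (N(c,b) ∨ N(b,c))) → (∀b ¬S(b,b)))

First replace A → B with ¬A ∨ B.
  ¬(¬(∀f ∀a (¬R(a) ∨ ¬S(f,f))) ∨ ¬(∀c ∀b (N(c,b) ∨ N(b,c))) ∨ (∀b ¬S(b,b)))
Move each ¬ inward, flipping quantifiers it crosses:
  (∀f ∀a (¬R(a) ∨ ¬S(f,f))) ∧ (∀c ∀b (N(c,b) ∨ N(b,c))) ∧ (∃b S(b,b))
Give each quantifier a distinct variable: b↦w1.
  (∀f ∀a (¬R(a) ∨ ¬S(f,f))) ∧ (∀c ∀b (N(c,b) ∨ N(b,c))) ∧ (∃w1 S(w1,w1))
Pull the quantifiers to the front (each side's bound variable is not free in the other side):
  ∀f ∀a ∀c ∀b ∃w1 ((¬R(a) ∨ ¬S(f,f)) ∧ (N(c,b) ∨ N(b,c)) ∧ S(w1,w1))

∀f ∀a ∀c ∀b ∃w1 ((¬R(a) ∨ ¬S(f,f)) ∧ (N(c,b) ∨ N(b,c)) ∧ S(w1,w1))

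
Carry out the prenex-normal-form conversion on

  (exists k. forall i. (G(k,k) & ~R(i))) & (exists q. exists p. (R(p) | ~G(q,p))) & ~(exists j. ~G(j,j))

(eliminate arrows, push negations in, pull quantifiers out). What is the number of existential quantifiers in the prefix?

Push ¬ through the quantifiers and connectives to reach negation normal form:
  (exists k. forall i. (G(k,k) & ~R(i))) & (exists q. exists p. (R(p) | ~G(q,p))) & (forall j. G(j,j))
All bound variables are already distinct, so no renaming is needed.
Extract every quantifier outward, since the variables are now distinct and don't occur free across branches:
  exists k. forall i. exists q. exists p. forall j. (G(k,k) & ~R(i) & (R(p) | ~G(q,p)) & G(j,j))
The prefix is exists k forall i exists q exists p forall j: 2 universal, 3 existential.

3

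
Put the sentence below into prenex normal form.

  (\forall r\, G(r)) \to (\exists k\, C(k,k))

\exists r\, \exists k\, (\neg G(r) \lor C(k,k))

Eliminate → and ↔ using ¬ and ∨.
  \neg (\forall r\, G(r)) \lor (\exists k\, C(k,k))
Move each ¬ inward, flipping quantifiers it crosses:
  (\exists r\, \neg G(r)) \lor (\exists k\, C(k,k))
All bound variables are already distinct, so no renaming is needed.
Finally move all quantifiers to the prefix:
  \exists r\, \exists k\, (\neg G(r) \lor C(k,k))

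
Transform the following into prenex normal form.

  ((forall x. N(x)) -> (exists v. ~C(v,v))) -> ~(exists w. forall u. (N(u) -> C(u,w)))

Eliminate → and ↔ using ¬ and ∨.
  ~(~(forall x. N(x)) | (exists v. ~C(v,v))) | ~(exists w. forall u. (~N(u) | C(u,w)))
Push ¬ through the quantifiers and connectives to reach negation normal form:
  (forall x. N(x)) & (forall v. C(v,v)) | (forall w. exists u. (N(u) & ~C(u,w)))
All bound variables are already distinct, so no renaming is needed.
Extract every quantifier outward, since the variables are now distinct and don't occur free across branches:
  forall x. forall v. forall w. exists u. (N(x) & C(v,v) | N(u) & ~C(u,w))

forall x. forall v. forall w. exists u. (N(x) & C(v,v) | N(u) & ~C(u,w))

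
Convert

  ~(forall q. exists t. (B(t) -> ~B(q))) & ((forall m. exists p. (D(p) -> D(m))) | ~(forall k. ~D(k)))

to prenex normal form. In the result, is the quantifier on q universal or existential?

Rewrite implications/biconditionals: A → B as ¬A ∨ B.
  ~(forall q. exists t. (~B(t) | ~B(q))) & ((forall m. exists p. (~D(p) | D(m))) | ~(forall k. ~D(k)))
Move each ¬ inward, flipping quantifiers it crosses:
  (exists q. forall t. (B(t) & B(q))) & ((forall m. exists p. (~D(p) | D(m))) | (exists k. D(k)))
Pull the quantifiers to the front (each side's bound variable is not free in the other side):
  exists q. forall t. forall m. exists p. exists k. (B(t) & B(q) & (~D(p) | D(m) | D(k)))
The quantifier forall q sits under an odd number of negations (counting the antecedent side of each →), so it flips to exists q.

existential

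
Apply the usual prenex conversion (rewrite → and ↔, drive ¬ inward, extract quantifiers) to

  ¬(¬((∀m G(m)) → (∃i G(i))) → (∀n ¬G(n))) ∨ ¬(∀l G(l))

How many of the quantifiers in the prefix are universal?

2

First replace A → B with ¬A ∨ B.
  ¬(¬¬(¬(∀m G(m)) ∨ (∃i G(i))) ∨ (∀n ¬G(n))) ∨ ¬(∀l G(l))
Push ¬ through the quantifiers and connectives to reach negation normal form:
  (∀m G(m)) ∧ (∀i ¬G(i)) ∧ (∃n G(n)) ∨ (∃l ¬G(l))
All bound variables are already distinct, so no renaming is needed.
Pull the quantifiers to the front (each side's bound variable is not free in the other side):
  ∀m ∀i ∃n ∃l (G(m) ∧ ¬G(i) ∧ G(n) ∨ ¬G(l))
The prefix is ∀m ∀i ∃n ∃l: 2 universal, 2 existential.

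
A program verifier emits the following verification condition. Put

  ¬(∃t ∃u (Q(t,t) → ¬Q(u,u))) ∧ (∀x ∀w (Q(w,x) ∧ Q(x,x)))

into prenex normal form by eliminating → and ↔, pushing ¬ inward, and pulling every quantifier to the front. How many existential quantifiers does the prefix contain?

Rewrite implications/biconditionals: A → B as ¬A ∨ B.
  ¬(∃t ∃u (¬Q(t,t) ∨ ¬Q(u,u))) ∧ (∀x ∀w (Q(w,x) ∧ Q(x,x)))
Drive negations inward (¬∀x A ≡ ∃x ¬A, ¬∃x A ≡ ∀x ¬A, De Morgan for ∧/∨):
  (∀t ∀u (Q(t,t) ∧ Q(u,u))) ∧ (∀x ∀w (Q(w,x) ∧ Q(x,x)))
All bound variables are already distinct, so no renaming is needed.
Pull the quantifiers to the front (each side's bound variable is not free in the other side):
  ∀t ∀u ∀x ∀w (Q(t,t) ∧ Q(u,u) ∧ Q(w,x) ∧ Q(x,x))
The prefix is ∀t ∀u ∀x ∀w: 4 universal, 0 existential.

0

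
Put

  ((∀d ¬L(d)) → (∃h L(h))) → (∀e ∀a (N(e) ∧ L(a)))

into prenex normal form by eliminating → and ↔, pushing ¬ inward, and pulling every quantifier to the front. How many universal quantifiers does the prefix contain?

Eliminate → and ↔ using ¬ and ∨.
  ¬(¬(∀d ¬L(d)) ∨ (∃h L(h))) ∨ (∀e ∀a (N(e) ∧ L(a)))
Drive negations inward (¬∀x A ≡ ∃x ¬A, ¬∃x A ≡ ∀x ¬A, De Morgan for ∧/∨):
  (∀d ¬L(d)) ∧ (∀h ¬L(h)) ∨ (∀e ∀a (N(e) ∧ L(a)))
Extract every quantifier outward, since the variables are now distinct and don't occur free across branches:
  ∀d ∀h ∀e ∀a (¬L(d) ∧ ¬L(h) ∨ N(e) ∧ L(a))
The prefix is ∀d ∀h ∀e ∀a: 4 universal, 0 existential.

4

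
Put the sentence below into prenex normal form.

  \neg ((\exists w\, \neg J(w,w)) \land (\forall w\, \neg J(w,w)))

Drive negations inward (¬∀x A ≡ ∃x ¬A, ¬∃x A ≡ ∀x ¬A, De Morgan for ∧/∨):
  (\forall w\, J(w,w)) \lor (\exists w\, J(w,w))
Give each quantifier a distinct variable: w↦u.
  (\forall w\, J(w,w)) \lor (\exists u\, J(u,u))
Pull the quantifiers to the front (each side's bound variable is not free in the other side):
  \forall w\, \exists u\, (J(w,w) \lor J(u,u))

\forall w\, \exists u\, (J(w,w) \lor J(u,u))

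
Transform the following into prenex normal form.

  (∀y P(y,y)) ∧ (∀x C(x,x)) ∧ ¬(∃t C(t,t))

Drive negations inward (¬∀x A ≡ ∃x ¬A, ¬∃x A ≡ ∀x ¬A, De Morgan for ∧/∨):
  (∀y P(y,y)) ∧ (∀x C(x,x)) ∧ (∀t ¬C(t,t))
Extract every quantifier outward, since the variables are now distinct and don't occur free across branches:
  ∀y ∀x ∀t (P(y,y) ∧ C(x,x) ∧ ¬C(t,t))

∀y ∀x ∀t (P(y,y) ∧ C(x,x) ∧ ¬C(t,t))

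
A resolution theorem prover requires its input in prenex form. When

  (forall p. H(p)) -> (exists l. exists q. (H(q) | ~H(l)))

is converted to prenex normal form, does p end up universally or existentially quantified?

Eliminate → and ↔ using ¬ and ∨.
  ~(forall p. H(p)) | (exists l. exists q. (H(q) | ~H(l)))
Move each ¬ inward, flipping quantifiers it crosses:
  (exists p. ~H(p)) | (exists l. exists q. (H(q) | ~H(l)))
All bound variables are already distinct, so no renaming is needed.
Finally move all quantifiers to the prefix:
  exists p. exists l. exists q. (~H(p) | H(q) | ~H(l))
The quantifier forall p sits under an odd number of negations (counting the antecedent side of each →), so it flips to exists p.

existential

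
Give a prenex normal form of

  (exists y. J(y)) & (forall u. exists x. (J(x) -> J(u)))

Eliminate → and ↔ using ¬ and ∨.
  (exists y. J(y)) & (forall u. exists x. (~J(x) | J(u)))
All bound variables are already distinct, so no renaming is needed.
Extract every quantifier outward, since the variables are now distinct and don't occur free across branches:
  exists y. forall u. exists x. (J(y) & (~J(x) | J(u)))

exists y. forall u. exists x. (J(y) & (~J(x) | J(u)))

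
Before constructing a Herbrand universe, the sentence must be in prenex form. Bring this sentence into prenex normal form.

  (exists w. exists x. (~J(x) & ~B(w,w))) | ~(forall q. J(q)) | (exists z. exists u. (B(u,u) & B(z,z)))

exists w. exists x. exists q. exists z. exists u. (~J(x) & ~B(w,w) | ~J(q) | B(u,u) & B(z,z))

Push ¬ through the quantifiers and connectives to reach negation normal form:
  (exists w. exists x. (~J(x) & ~B(w,w))) | (exists q. ~J(q)) | (exists z. exists u. (B(u,u) & B(z,z)))
All bound variables are already distinct, so no renaming is needed.
Finally move all quantifiers to the prefix:
  exists w. exists x. exists q. exists z. exists u. (~J(x) & ~B(w,w) | ~J(q) | B(u,u) & B(z,z))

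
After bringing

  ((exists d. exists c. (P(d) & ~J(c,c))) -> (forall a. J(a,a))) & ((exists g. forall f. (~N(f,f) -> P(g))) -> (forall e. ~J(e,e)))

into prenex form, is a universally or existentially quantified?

First replace A → B with ¬A ∨ B.
  (~(exists d. exists c. (P(d) & ~J(c,c))) | (forall a. J(a,a))) & (~(exists g. forall f. (~~N(f,f) | P(g))) | (forall e. ~J(e,e)))
Push ¬ through the quantifiers and connectives to reach negation normal form:
  ((forall d. forall c. (~P(d) | J(c,c))) | (forall a. J(a,a))) & ((forall g. exists f. (~N(f,f) & ~P(g))) | (forall e. ~J(e,e)))
All bound variables are already distinct, so no renaming is needed.
Finally move all quantifiers to the prefix:
  forall d. forall c. forall a. forall g. exists f. forall e. ((~P(d) | J(c,c) | J(a,a)) & (~N(f,f) & ~P(g) | ~J(e,e)))
The quantifier forall a sits under an even number of negations (counting the antecedent side of each →), so it remains universal.

universal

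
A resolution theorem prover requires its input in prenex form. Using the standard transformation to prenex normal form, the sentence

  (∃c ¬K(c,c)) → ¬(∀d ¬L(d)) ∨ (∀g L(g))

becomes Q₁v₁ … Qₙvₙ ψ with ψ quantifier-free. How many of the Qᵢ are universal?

2

First replace A → B with ¬A ∨ B.
  ¬(∃c ¬K(c,c)) ∨ ¬(∀d ¬L(d)) ∨ (∀g L(g))
Move each ¬ inward, flipping quantifiers it crosses:
  (∀c K(c,c)) ∨ (∃d L(d)) ∨ (∀g L(g))
Finally move all quantifiers to the prefix:
  ∀c ∃d ∀g (K(c,c) ∨ L(d) ∨ L(g))
The prefix is ∀c ∃d ∀g: 2 universal, 1 existential.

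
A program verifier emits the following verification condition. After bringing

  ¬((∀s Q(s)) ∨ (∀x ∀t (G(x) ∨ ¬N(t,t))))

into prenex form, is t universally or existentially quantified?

Push ¬ through the quantifiers and connectives to reach negation normal form:
  (∃s ¬Q(s)) ∧ (∃x ∃t (¬G(x) ∧ N(t,t)))
Pull the quantifiers to the front (each side's bound variable is not free in the other side):
  ∃s ∃x ∃t (¬Q(s) ∧ ¬G(x) ∧ N(t,t))
The quantifier ∀t sits under an odd number of negations, so it flips to ∃t.

existential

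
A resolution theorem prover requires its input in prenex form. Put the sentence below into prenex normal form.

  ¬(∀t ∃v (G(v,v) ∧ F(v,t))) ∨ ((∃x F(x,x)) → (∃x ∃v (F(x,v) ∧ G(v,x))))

First replace A → B with ¬A ∨ B.
  ¬(∀t ∃v (G(v,v) ∧ F(v,t))) ∨ ¬(∃x F(x,x)) ∨ (∃x ∃v (F(x,v) ∧ G(v,x)))
Move each ¬ inward, flipping quantifiers it crosses:
  (∃t ∀v (¬G(v,v) ∨ ¬F(v,t))) ∨ (∀x ¬F(x,x)) ∨ (∃x ∃v (F(x,v) ∧ G(v,x)))
Standardize variables apart so no two quantifiers bind the same name: x↦q, v↦u.
  (∃t ∀v (¬G(v,v) ∨ ¬F(v,t))) ∨ (∀x ¬F(x,x)) ∨ (∃q ∃u (F(q,u) ∧ G(u,q)))
Finally move all quantifiers to the prefix:
  ∃t ∀v ∀x ∃q ∃u (¬G(v,v) ∨ ¬F(v,t) ∨ ¬F(x,x) ∨ F(q,u) ∧ G(u,q))

∃t ∀v ∀x ∃q ∃u (¬G(v,v) ∨ ¬F(v,t) ∨ ¬F(x,x) ∨ F(q,u) ∧ G(u,q))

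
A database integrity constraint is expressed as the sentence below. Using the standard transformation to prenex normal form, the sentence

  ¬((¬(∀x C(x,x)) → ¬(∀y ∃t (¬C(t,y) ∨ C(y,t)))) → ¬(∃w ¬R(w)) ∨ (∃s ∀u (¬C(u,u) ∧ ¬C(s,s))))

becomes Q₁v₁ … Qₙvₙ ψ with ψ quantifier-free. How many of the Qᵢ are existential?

3

Eliminate → and ↔ using ¬ and ∨.
  ¬(¬(¬¬(∀x C(x,x)) ∨ ¬(∀y ∃t (¬C(t,y) ∨ C(y,t)))) ∨ ¬(∃w ¬R(w)) ∨ (∃s ∀u (¬C(u,u) ∧ ¬C(s,s))))
Push ¬ through the quantifiers and connectives to reach negation normal form:
  ((∀x C(x,x)) ∨ (∃y ∀t (C(t,y) ∧ ¬C(y,t)))) ∧ (∃w ¬R(w)) ∧ (∀s ∃u (C(u,u) ∨ C(s,s)))
All bound variables are already distinct, so no renaming is needed.
Pull the quantifiers to the front (each side's bound variable is not free in the other side):
  ∀x ∃y ∀t ∃w ∀s ∃u ((C(x,x) ∨ C(t,y) ∧ ¬C(y,t)) ∧ ¬R(w) ∧ (C(u,u) ∨ C(s,s)))
The prefix is ∀x ∃y ∀t ∃w ∀s ∃u: 3 universal, 3 existential.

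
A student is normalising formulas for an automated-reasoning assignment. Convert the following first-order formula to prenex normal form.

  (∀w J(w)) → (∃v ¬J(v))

∃w ∃v (¬J(w) ∨ ¬J(v))

Eliminate → and ↔ using ¬ and ∨.
  ¬(∀w J(w)) ∨ (∃v ¬J(v))
Move each ¬ inward, flipping quantifiers it crosses:
  (∃w ¬J(w)) ∨ (∃v ¬J(v))
All bound variables are already distinct, so no renaming is needed.
Pull the quantifiers to the front (each side's bound variable is not free in the other side):
  ∃w ∃v (¬J(w) ∨ ¬J(v))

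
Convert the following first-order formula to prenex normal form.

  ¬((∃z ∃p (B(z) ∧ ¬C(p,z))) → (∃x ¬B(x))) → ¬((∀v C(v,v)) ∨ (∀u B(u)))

Eliminate → and ↔ using ¬ and ∨.
  ¬¬(¬(∃z ∃p (B(z) ∧ ¬C(p,z))) ∨ (∃x ¬B(x))) ∨ ¬((∀v C(v,v)) ∨ (∀u B(u)))
Push ¬ through the quantifiers and connectives to reach negation normal form:
  (∀z ∀p (¬B(z) ∨ C(p,z))) ∨ (∃x ¬B(x)) ∨ (∃v ¬C(v,v)) ∧ (∃u ¬B(u))
All bound variables are already distinct, so no renaming is needed.
Pull the quantifiers to the front (each side's bound variable is not free in the other side):
  ∀z ∀p ∃x ∃v ∃u (¬B(z) ∨ C(p,z) ∨ ¬B(x) ∨ ¬C(v,v) ∧ ¬B(u))

∀z ∀p ∃x ∃v ∃u (¬B(z) ∨ C(p,z) ∨ ¬B(x) ∨ ¬C(v,v) ∧ ¬B(u))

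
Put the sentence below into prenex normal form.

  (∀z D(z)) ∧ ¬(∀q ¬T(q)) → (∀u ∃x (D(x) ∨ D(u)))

∃z ∀q ∀u ∃x (¬D(z) ∨ ¬T(q) ∨ D(x) ∨ D(u))

Eliminate → and ↔ using ¬ and ∨.
  ¬((∀z D(z)) ∧ ¬(∀q ¬T(q))) ∨ (∀u ∃x (D(x) ∨ D(u)))
Push ¬ through the quantifiers and connectives to reach negation normal form:
  (∃z ¬D(z)) ∨ (∀q ¬T(q)) ∨ (∀u ∃x (D(x) ∨ D(u)))
All bound variables are already distinct, so no renaming is needed.
Extract every quantifier outward, since the variables are now distinct and don't occur free across branches:
  ∃z ∀q ∀u ∃x (¬D(z) ∨ ¬T(q) ∨ D(x) ∨ D(u))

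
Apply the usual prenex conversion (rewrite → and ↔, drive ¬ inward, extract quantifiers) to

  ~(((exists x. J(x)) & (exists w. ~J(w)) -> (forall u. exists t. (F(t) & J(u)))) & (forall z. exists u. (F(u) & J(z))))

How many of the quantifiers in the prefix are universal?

Rewrite implications/biconditionals: A → B as ¬A ∨ B.
  ~((~((exists x. J(x)) & (exists w. ~J(w))) | (forall u. exists t. (F(t) & J(u)))) & (forall z. exists u. (F(u) & J(z))))
Push ¬ through the quantifiers and connectives to reach negation normal form:
  (exists x. J(x)) & (exists w. ~J(w)) & (exists u. forall t. (~F(t) | ~J(u))) | (exists z. forall u. (~F(u) | ~J(z)))
Standardize variables apart so no two quantifiers bind the same name: u↦w1.
  (exists x. J(x)) & (exists w. ~J(w)) & (exists u. forall t. (~F(t) | ~J(u))) | (exists z. forall w1. (~F(w1) | ~J(z)))
Finally move all quantifiers to the prefix:
  exists x. exists w. exists u. forall t. exists z. forall w1. (J(x) & ~J(w) & (~F(t) | ~J(u)) | ~F(w1) | ~J(z))
The prefix is exists x exists w exists u forall t exists z forall w1: 2 universal, 4 existential.

2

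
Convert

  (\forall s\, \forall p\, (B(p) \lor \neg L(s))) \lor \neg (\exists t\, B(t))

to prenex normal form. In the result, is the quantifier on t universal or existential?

Drive negations inward (¬∀x A ≡ ∃x ¬A, ¬∃x A ≡ ∀x ¬A, De Morgan for ∧/∨):
  (\forall s\, \forall p\, (B(p) \lor \neg L(s))) \lor (\forall t\, \neg B(t))
All bound variables are already distinct, so no renaming is needed.
Extract every quantifier outward, since the variables are now distinct and don't occur free across branches:
  \forall s\, \forall p\, \forall t\, (B(p) \lor \neg L(s) \lor \neg B(t))
The quantifier \exists t sits under an odd number of negations, so it flips to \forall t.

universal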